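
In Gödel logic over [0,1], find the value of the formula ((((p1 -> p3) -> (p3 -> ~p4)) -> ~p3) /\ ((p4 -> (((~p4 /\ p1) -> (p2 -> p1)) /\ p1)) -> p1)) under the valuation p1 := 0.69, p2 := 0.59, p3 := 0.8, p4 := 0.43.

0.69

(p1 -> p3): 0.69 ≤ 0.8, so result = 1
~p4: Gödel ¬ of 0.43 = 0 (operand ≠ 0)
(p3 -> ~p4): 0.8 > 0, so result = 0
((p1 -> p3) -> (p3 -> ~p4)): 1 > 0, so result = 0
~p3: Gödel ¬ of 0.8 = 0 (operand ≠ 0)
(((p1 -> p3) -> (p3 -> ~p4)) -> ~p3): 0 ≤ 0, so result = 1
~p4: Gödel ¬ of 0.43 = 0 (operand ≠ 0)
(~p4 /\ p1) = min(0, 0.69) = 0
(p2 -> p1): 0.59 ≤ 0.69, so result = 1
((~p4 /\ p1) -> (p2 -> p1)): 0 ≤ 1, so result = 1
(((~p4 /\ p1) -> (p2 -> p1)) /\ p1) = min(1, 0.69) = 0.69
(p4 -> (((~p4 /\ p1) -> (p2 -> p1)) /\ p1)): 0.43 ≤ 0.69, so result = 1
((p4 -> (((~p4 /\ p1) -> (p2 -> p1)) /\ p1)) -> p1): 1 > 0.69, so result = 0.69
((((p1 -> p3) -> (p3 -> ~p4)) -> ~p3) /\ ((p4 -> (((~p4 /\ p1) -> (p2 -> p1)) /\ p1)) -> p1)) = min(1, 0.69) = 0.69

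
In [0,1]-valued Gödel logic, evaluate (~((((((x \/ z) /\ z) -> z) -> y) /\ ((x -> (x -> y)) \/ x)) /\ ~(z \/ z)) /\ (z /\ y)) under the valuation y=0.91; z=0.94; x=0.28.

0.91

(x \/ z) = max(0.28, 0.94) = 0.94
((x \/ z) /\ z) = min(0.94, 0.94) = 0.94
(((x \/ z) /\ z) -> z): 0.94 ≤ 0.94, so result = 1
((((x \/ z) /\ z) -> z) -> y): 1 > 0.91, so result = 0.91
(x -> y): 0.28 ≤ 0.91, so result = 1
(x -> (x -> y)): 0.28 ≤ 1, so result = 1
((x -> (x -> y)) \/ x) = max(1, 0.28) = 1
(((((x \/ z) /\ z) -> z) -> y) /\ ((x -> (x -> y)) \/ x)) = min(0.91, 1) = 0.91
(z \/ z) = max(0.94, 0.94) = 0.94
~(z \/ z): Gödel ¬ of 0.94 = 0 (operand ≠ 0)
((((((x \/ z) /\ z) -> z) -> y) /\ ((x -> (x -> y)) \/ x)) /\ ~(z \/ z)) = min(0.91, 0) = 0
~((((((x \/ z) /\ z) -> z) -> y) /\ ((x -> (x -> y)) \/ x)) /\ ~(z \/ z)): Gödel ¬ of 0 = 1 (operand is 0)
(z /\ y) = min(0.94, 0.91) = 0.91
(~((((((x \/ z) /\ z) -> z) -> y) /\ ((x -> (x -> y)) \/ x)) /\ ~(z \/ z)) /\ (z /\ y)) = min(1, 0.91) = 0.91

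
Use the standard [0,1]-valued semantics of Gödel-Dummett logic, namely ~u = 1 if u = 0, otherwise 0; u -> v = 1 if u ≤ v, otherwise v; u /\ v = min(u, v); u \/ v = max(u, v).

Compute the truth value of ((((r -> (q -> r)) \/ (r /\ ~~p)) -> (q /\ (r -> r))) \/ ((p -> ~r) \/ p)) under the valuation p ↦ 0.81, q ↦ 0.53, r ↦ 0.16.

0.81

(q -> r): 0.53 > 0.16, so result = 0.16
(r -> (q -> r)): 0.16 ≤ 0.16, so result = 1
~p: Gödel ¬ of 0.81 = 0 (operand ≠ 0)
~~p: Gödel ¬ of 0 = 1 (operand is 0)
(r /\ ~~p) = min(0.16, 1) = 0.16
((r -> (q -> r)) \/ (r /\ ~~p)) = max(1, 0.16) = 1
(r -> r): 0.16 ≤ 0.16, so result = 1
(q /\ (r -> r)) = min(0.53, 1) = 0.53
(((r -> (q -> r)) \/ (r /\ ~~p)) -> (q /\ (r -> r))): 1 > 0.53, so result = 0.53
~r: Gödel ¬ of 0.16 = 0 (operand ≠ 0)
(p -> ~r): 0.81 > 0, so result = 0
((p -> ~r) \/ p) = max(0, 0.81) = 0.81
((((r -> (q -> r)) \/ (r /\ ~~p)) -> (q /\ (r -> r))) \/ ((p -> ~r) \/ p)) = max(0.53, 0.81) = 0.81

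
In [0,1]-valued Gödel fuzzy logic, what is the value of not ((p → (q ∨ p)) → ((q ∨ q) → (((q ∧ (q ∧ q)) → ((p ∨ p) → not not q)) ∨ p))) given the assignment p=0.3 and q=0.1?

0.00

(q ∨ p) = max(0.1, 0.3) = 0.3
(p → (q ∨ p)): 0.3 ≤ 0.3, so result = 1
(q ∨ q) = max(0.1, 0.1) = 0.1
(q ∧ q) = min(0.1, 0.1) = 0.1
(q ∧ (q ∧ q)) = min(0.1, 0.1) = 0.1
(p ∨ p) = max(0.3, 0.3) = 0.3
not q: Gödel ¬ of 0.1 = 0 (operand ≠ 0)
not not q: Gödel ¬ of 0 = 1 (operand is 0)
((p ∨ p) → not not q): 0.3 ≤ 1, so result = 1
((q ∧ (q ∧ q)) → ((p ∨ p) → not not q)): 0.1 ≤ 1, so result = 1
(((q ∧ (q ∧ q)) → ((p ∨ p) → not not q)) ∨ p) = max(1, 0.3) = 1
((q ∨ q) → (((q ∧ (q ∧ q)) → ((p ∨ p) → not not q)) ∨ p)): 0.1 ≤ 1, so result = 1
((p → (q ∨ p)) → ((q ∨ q) → (((q ∧ (q ∧ q)) → ((p ∨ p) → not not q)) ∨ p))): 1 ≤ 1, so result = 1
not ((p → (q ∨ p)) → ((q ∨ q) → (((q ∧ (q ∧ q)) → ((p ∨ p) → not not q)) ∨ p))): Gödel ¬ of 1 = 0 (operand ≠ 0)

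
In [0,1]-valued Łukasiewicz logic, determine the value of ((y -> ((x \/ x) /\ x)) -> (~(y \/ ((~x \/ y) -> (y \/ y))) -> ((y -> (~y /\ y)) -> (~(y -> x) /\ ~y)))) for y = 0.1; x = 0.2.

0.30

(x \/ x) = max(0.2, 0.2) = 0.2
((x \/ x) /\ x) = min(0.2, 0.2) = 0.2
(y -> ((x \/ x) /\ x)): min(1, 1 − 0.1 + 0.2) = 1
~x: Łukasiewicz ¬ gives 1 − 0.2 = 0.8
(~x \/ y) = max(0.8, 0.1) = 0.8
(y \/ y) = max(0.1, 0.1) = 0.1
((~x \/ y) -> (y \/ y)): min(1, 1 − 0.8 + 0.1) = 0.3
(y \/ ((~x \/ y) -> (y \/ y))) = max(0.1, 0.3) = 0.3
~(y \/ ((~x \/ y) -> (y \/ y))): Łukasiewicz ¬ gives 1 − 0.3 = 0.7
~y: Łukasiewicz ¬ gives 1 − 0.1 = 0.9
(~y /\ y) = min(0.9, 0.1) = 0.1
(y -> (~y /\ y)): min(1, 1 − 0.1 + 0.1) = 1
(y -> x): min(1, 1 − 0.1 + 0.2) = 1
~(y -> x): Łukasiewicz ¬ gives 1 − 1 = 0
~y: Łukasiewicz ¬ gives 1 − 0.1 = 0.9
(~(y -> x) /\ ~y) = min(0, 0.9) = 0
((y -> (~y /\ y)) -> (~(y -> x) /\ ~y)): min(1, 1 − 1 + 0) = 0
(~(y \/ ((~x \/ y) -> (y \/ y))) -> ((y -> (~y /\ y)) -> (~(y -> x) /\ ~y))): min(1, 1 − 0.7 + 0) = 0.3
((y -> ((x \/ x) /\ x)) -> (~(y \/ ((~x \/ y) -> (y \/ y))) -> ((y -> (~y /\ y)) -> (~(y -> x) /\ ~y)))): min(1, 1 − 1 + 0.3) = 0.3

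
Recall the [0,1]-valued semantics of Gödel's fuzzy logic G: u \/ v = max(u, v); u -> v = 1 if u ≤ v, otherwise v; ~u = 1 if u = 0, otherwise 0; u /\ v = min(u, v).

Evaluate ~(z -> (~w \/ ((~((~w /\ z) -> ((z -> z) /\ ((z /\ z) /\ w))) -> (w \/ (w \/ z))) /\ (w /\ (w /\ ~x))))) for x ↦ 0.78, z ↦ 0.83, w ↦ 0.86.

1.00

~w: Gödel ¬ of 0.86 = 0 (operand ≠ 0)
~w: Gödel ¬ of 0.86 = 0 (operand ≠ 0)
(~w /\ z) = min(0, 0.83) = 0
(z -> z): 0.83 ≤ 0.83, so result = 1
(z /\ z) = min(0.83, 0.83) = 0.83
((z /\ z) /\ w) = min(0.83, 0.86) = 0.83
((z -> z) /\ ((z /\ z) /\ w)) = min(1, 0.83) = 0.83
((~w /\ z) -> ((z -> z) /\ ((z /\ z) /\ w))): 0 ≤ 0.83, so result = 1
~((~w /\ z) -> ((z -> z) /\ ((z /\ z) /\ w))): Gödel ¬ of 1 = 0 (operand ≠ 0)
(w \/ z) = max(0.86, 0.83) = 0.86
(w \/ (w \/ z)) = max(0.86, 0.86) = 0.86
(~((~w /\ z) -> ((z -> z) /\ ((z /\ z) /\ w))) -> (w \/ (w \/ z))): 0 ≤ 0.86, so result = 1
~x: Gödel ¬ of 0.78 = 0 (operand ≠ 0)
(w /\ ~x) = min(0.86, 0) = 0
(w /\ (w /\ ~x)) = min(0.86, 0) = 0
((~((~w /\ z) -> ((z -> z) /\ ((z /\ z) /\ w))) -> (w \/ (w \/ z))) /\ (w /\ (w /\ ~x))) = min(1, 0) = 0
(~w \/ ((~((~w /\ z) -> ((z -> z) /\ ((z /\ z) /\ w))) -> (w \/ (w \/ z))) /\ (w /\ (w /\ ~x)))) = max(0, 0) = 0
(z -> (~w \/ ((~((~w /\ z) -> ((z -> z) /\ ((z /\ z) /\ w))) -> (w \/ (w \/ z))) /\ (w /\ (w /\ ~x))))): 0.83 > 0, so result = 0
~(z -> (~w \/ ((~((~w /\ z) -> ((z -> z) /\ ((z /\ z) /\ w))) -> (w \/ (w \/ z))) /\ (w /\ (w /\ ~x))))): Gödel ¬ of 0 = 1 (operand is 0)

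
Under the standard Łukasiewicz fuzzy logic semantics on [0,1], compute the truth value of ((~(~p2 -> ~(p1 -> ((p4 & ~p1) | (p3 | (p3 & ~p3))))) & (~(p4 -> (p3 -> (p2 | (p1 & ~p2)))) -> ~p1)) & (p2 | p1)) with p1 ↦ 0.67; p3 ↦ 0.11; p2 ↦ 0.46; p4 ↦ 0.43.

0.20

~p2: Łukasiewicz ¬ gives 1 − 0.46 = 0.54
~p1: Łukasiewicz ¬ gives 1 − 0.67 = 0.33
(p4 & ~p1) = min(0.43, 0.33) = 0.33
~p3: Łukasiewicz ¬ gives 1 − 0.11 = 0.89
(p3 & ~p3) = min(0.11, 0.89) = 0.11
(p3 | (p3 & ~p3)) = max(0.11, 0.11) = 0.11
((p4 & ~p1) | (p3 | (p3 & ~p3))) = max(0.33, 0.11) = 0.33
(p1 -> ((p4 & ~p1) | (p3 | (p3 & ~p3)))): min(1, 1 − 0.67 + 0.33) = 0.66
~(p1 -> ((p4 & ~p1) | (p3 | (p3 & ~p3)))): Łukasiewicz ¬ gives 1 − 0.66 = 0.34
(~p2 -> ~(p1 -> ((p4 & ~p1) | (p3 | (p3 & ~p3))))): min(1, 1 − 0.54 + 0.34) = 0.8
~(~p2 -> ~(p1 -> ((p4 & ~p1) | (p3 | (p3 & ~p3))))): Łukasiewicz ¬ gives 1 − 0.8 = 0.2
~p2: Łukasiewicz ¬ gives 1 − 0.46 = 0.54
(p1 & ~p2) = min(0.67, 0.54) = 0.54
(p2 | (p1 & ~p2)) = max(0.46, 0.54) = 0.54
(p3 -> (p2 | (p1 & ~p2))): min(1, 1 − 0.11 + 0.54) = 1
(p4 -> (p3 -> (p2 | (p1 & ~p2)))): min(1, 1 − 0.43 + 1) = 1
~(p4 -> (p3 -> (p2 | (p1 & ~p2)))): Łukasiewicz ¬ gives 1 − 1 = 0
~p1: Łukasiewicz ¬ gives 1 − 0.67 = 0.33
(~(p4 -> (p3 -> (p2 | (p1 & ~p2)))) -> ~p1): min(1, 1 − 0 + 0.33) = 1
(~(~p2 -> ~(p1 -> ((p4 & ~p1) | (p3 | (p3 & ~p3))))) & (~(p4 -> (p3 -> (p2 | (p1 & ~p2)))) -> ~p1)) = min(0.2, 1) = 0.2
(p2 | p1) = max(0.46, 0.67) = 0.67
((~(~p2 -> ~(p1 -> ((p4 & ~p1) | (p3 | (p3 & ~p3))))) & (~(p4 -> (p3 -> (p2 | (p1 & ~p2)))) -> ~p1)) & (p2 | p1)) = min(0.2, 0.67) = 0.2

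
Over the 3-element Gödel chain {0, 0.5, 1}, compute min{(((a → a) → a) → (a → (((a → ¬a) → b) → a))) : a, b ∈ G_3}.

Every assignment gives 1. For instance at a = 0, b = 0:
  (a → a): 0 ≤ 0, so result = 1
  ((a → a) → a): 1 > 0, so result = 0
  ¬a: Gödel ¬ of 0 = 1 (operand is 0)
  (a → ¬a): 0 ≤ 1, so result = 1
  ((a → ¬a) → b): 1 > 0, so result = 0
  (((a → ¬a) → b) → a): 0 ≤ 0, so result = 1
  (a → (((a → ¬a) → b) → a)): 0 ≤ 1, so result = 1
  (((a → a) → a) → (a → (((a → ¬a) → b) → a))): 0 ≤ 1, so result = 1
All 9 assignments give value 1 — the formula is a G_3-tautology.

1.00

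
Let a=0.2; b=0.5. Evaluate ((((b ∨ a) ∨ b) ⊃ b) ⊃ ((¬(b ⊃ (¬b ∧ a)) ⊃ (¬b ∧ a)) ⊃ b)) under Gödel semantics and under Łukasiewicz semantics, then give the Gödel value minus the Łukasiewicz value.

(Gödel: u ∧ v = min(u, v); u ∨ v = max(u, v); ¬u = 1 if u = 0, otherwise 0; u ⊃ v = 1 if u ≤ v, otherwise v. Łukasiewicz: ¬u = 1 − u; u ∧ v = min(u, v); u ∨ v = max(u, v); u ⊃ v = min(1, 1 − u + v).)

Gödel evaluation:
  (b ∨ a) = max(0.5, 0.2) = 0.5
  ((b ∨ a) ∨ b) = max(0.5, 0.5) = 0.5
  (((b ∨ a) ∨ b) ⊃ b): 0.5 ≤ 0.5, so result = 1
  ¬b: Gödel ¬ of 0.5 = 0 (operand ≠ 0)
  (¬b ∧ a) = min(0, 0.2) = 0
  (b ⊃ (¬b ∧ a)): 0.5 > 0, so result = 0
  ¬(b ⊃ (¬b ∧ a)): Gödel ¬ of 0 = 1 (operand is 0)
  ¬b: Gödel ¬ of 0.5 = 0 (operand ≠ 0)
  (¬b ∧ a) = min(0, 0.2) = 0
  (¬(b ⊃ (¬b ∧ a)) ⊃ (¬b ∧ a)): 1 > 0, so result = 0
  ((¬(b ⊃ (¬b ∧ a)) ⊃ (¬b ∧ a)) ⊃ b): 0 ≤ 0.5, so result = 1
  ((((b ∨ a) ∨ b) ⊃ b) ⊃ ((¬(b ⊃ (¬b ∧ a)) ⊃ (¬b ∧ a)) ⊃ b)): 1 ≤ 1, so result = 1
  Gödel value = 1
Łukasiewicz evaluation:
  (b ∨ a) = max(0.5, 0.2) = 0.5
  ((b ∨ a) ∨ b) = max(0.5, 0.5) = 0.5
  (((b ∨ a) ∨ b) ⊃ b): min(1, 1 − 0.5 + 0.5) = 1
  ¬b: Łukasiewicz ¬ gives 1 − 0.5 = 0.5
  (¬b ∧ a) = min(0.5, 0.2) = 0.2
  (b ⊃ (¬b ∧ a)): min(1, 1 − 0.5 + 0.2) = 0.7
  ¬(b ⊃ (¬b ∧ a)): Łukasiewicz ¬ gives 1 − 0.7 = 0.3
  ¬b: Łukasiewicz ¬ gives 1 − 0.5 = 0.5
  (¬b ∧ a) = min(0.5, 0.2) = 0.2
  (¬(b ⊃ (¬b ∧ a)) ⊃ (¬b ∧ a)): min(1, 1 − 0.3 + 0.2) = 0.9
  ((¬(b ⊃ (¬b ∧ a)) ⊃ (¬b ∧ a)) ⊃ b): min(1, 1 − 0.9 + 0.5) = 0.6
  ((((b ∨ a) ∨ b) ⊃ b) ⊃ ((¬(b ⊃ (¬b ∧ a)) ⊃ (¬b ∧ a)) ⊃ b)): min(1, 1 − 1 + 0.6) = 0.6
  Łukasiewicz value = 0.6
Difference: 1 − 0.6 = 0.40

0.40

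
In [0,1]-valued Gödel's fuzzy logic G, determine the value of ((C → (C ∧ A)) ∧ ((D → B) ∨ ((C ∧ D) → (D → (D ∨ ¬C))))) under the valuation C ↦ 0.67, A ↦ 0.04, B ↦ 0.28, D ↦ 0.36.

(C ∧ A) = min(0.67, 0.04) = 0.04
(C → (C ∧ A)): 0.67 > 0.04, so result = 0.04
(D → B): 0.36 > 0.28, so result = 0.28
(C ∧ D) = min(0.67, 0.36) = 0.36
¬C: Gödel ¬ of 0.67 = 0 (operand ≠ 0)
(D ∨ ¬C) = max(0.36, 0) = 0.36
(D → (D ∨ ¬C)): 0.36 ≤ 0.36, so result = 1
((C ∧ D) → (D → (D ∨ ¬C))): 0.36 ≤ 1, so result = 1
((D → B) ∨ ((C ∧ D) → (D → (D ∨ ¬C)))) = max(0.28, 1) = 1
((C → (C ∧ A)) ∧ ((D → B) ∨ ((C ∧ D) → (D → (D ∨ ¬C))))) = min(0.04, 1) = 0.04

0.04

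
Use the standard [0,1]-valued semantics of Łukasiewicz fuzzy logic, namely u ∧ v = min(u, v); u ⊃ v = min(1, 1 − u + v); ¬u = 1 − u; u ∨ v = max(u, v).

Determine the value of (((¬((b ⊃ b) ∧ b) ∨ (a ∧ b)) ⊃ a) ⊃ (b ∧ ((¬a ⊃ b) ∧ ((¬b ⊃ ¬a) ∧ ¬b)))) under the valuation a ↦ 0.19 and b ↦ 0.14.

(b ⊃ b): min(1, 1 − 0.14 + 0.14) = 1
((b ⊃ b) ∧ b) = min(1, 0.14) = 0.14
¬((b ⊃ b) ∧ b): Łukasiewicz ¬ gives 1 − 0.14 = 0.86
(a ∧ b) = min(0.19, 0.14) = 0.14
(¬((b ⊃ b) ∧ b) ∨ (a ∧ b)) = max(0.86, 0.14) = 0.86
((¬((b ⊃ b) ∧ b) ∨ (a ∧ b)) ⊃ a): min(1, 1 − 0.86 + 0.19) = 0.33
¬a: Łukasiewicz ¬ gives 1 − 0.19 = 0.81
(¬a ⊃ b): min(1, 1 − 0.81 + 0.14) = 0.33
¬b: Łukasiewicz ¬ gives 1 − 0.14 = 0.86
¬a: Łukasiewicz ¬ gives 1 − 0.19 = 0.81
(¬b ⊃ ¬a): min(1, 1 − 0.86 + 0.81) = 0.95
¬b: Łukasiewicz ¬ gives 1 − 0.14 = 0.86
((¬b ⊃ ¬a) ∧ ¬b) = min(0.95, 0.86) = 0.86
((¬a ⊃ b) ∧ ((¬b ⊃ ¬a) ∧ ¬b)) = min(0.33, 0.86) = 0.33
(b ∧ ((¬a ⊃ b) ∧ ((¬b ⊃ ¬a) ∧ ¬b))) = min(0.14, 0.33) = 0.14
(((¬((b ⊃ b) ∧ b) ∨ (a ∧ b)) ⊃ a) ⊃ (b ∧ ((¬a ⊃ b) ∧ ((¬b ⊃ ¬a) ∧ ¬b)))): min(1, 1 − 0.33 + 0.14) = 0.81

0.81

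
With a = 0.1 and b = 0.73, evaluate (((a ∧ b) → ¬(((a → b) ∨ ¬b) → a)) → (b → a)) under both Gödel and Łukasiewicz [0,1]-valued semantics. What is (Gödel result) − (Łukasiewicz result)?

Gödel evaluation:
  (a ∧ b) = min(0.1, 0.73) = 0.1
  (a → b): 0.1 ≤ 0.73, so result = 1
  ¬b: Gödel ¬ of 0.73 = 0 (operand ≠ 0)
  ((a → b) ∨ ¬b) = max(1, 0) = 1
  (((a → b) ∨ ¬b) → a): 1 > 0.1, so result = 0.1
  ¬(((a → b) ∨ ¬b) → a): Gödel ¬ of 0.1 = 0 (operand ≠ 0)
  ((a ∧ b) → ¬(((a → b) ∨ ¬b) → a)): 0.1 > 0, so result = 0
  (b → a): 0.73 > 0.1, so result = 0.1
  (((a ∧ b) → ¬(((a → b) ∨ ¬b) → a)) → (b → a)): 0 ≤ 0.1, so result = 1
  Gödel value = 1
Łukasiewicz evaluation:
  (a ∧ b) = min(0.1, 0.73) = 0.1
  (a → b): min(1, 1 − 0.1 + 0.73) = 1
  ¬b: Łukasiewicz ¬ gives 1 − 0.73 = 0.27
  ((a → b) ∨ ¬b) = max(1, 0.27) = 1
  (((a → b) ∨ ¬b) → a): min(1, 1 − 1 + 0.1) = 0.1
  ¬(((a → b) ∨ ¬b) → a): Łukasiewicz ¬ gives 1 − 0.1 = 0.9
  ((a ∧ b) → ¬(((a → b) ∨ ¬b) → a)): min(1, 1 − 0.1 + 0.9) = 1
  (b → a): min(1, 1 − 0.73 + 0.1) = 0.37
  (((a ∧ b) → ¬(((a → b) ∨ ¬b) → a)) → (b → a)): min(1, 1 − 1 + 0.37) = 0.37
  Łukasiewicz value = 0.37
Difference: 1 − 0.37 = 0.63

0.63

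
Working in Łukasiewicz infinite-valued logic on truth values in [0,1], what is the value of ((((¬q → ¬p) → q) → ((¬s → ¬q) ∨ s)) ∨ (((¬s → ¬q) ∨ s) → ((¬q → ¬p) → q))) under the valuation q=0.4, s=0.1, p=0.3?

¬q: Łukasiewicz ¬ gives 1 − 0.4 = 0.6
¬p: Łukasiewicz ¬ gives 1 − 0.3 = 0.7
(¬q → ¬p): min(1, 1 − 0.6 + 0.7) = 1
((¬q → ¬p) → q): min(1, 1 − 1 + 0.4) = 0.4
¬s: Łukasiewicz ¬ gives 1 − 0.1 = 0.9
¬q: Łukasiewicz ¬ gives 1 − 0.4 = 0.6
(¬s → ¬q): min(1, 1 − 0.9 + 0.6) = 0.7
((¬s → ¬q) ∨ s) = max(0.7, 0.1) = 0.7
(((¬q → ¬p) → q) → ((¬s → ¬q) ∨ s)): min(1, 1 − 0.4 + 0.7) = 1
¬s: Łukasiewicz ¬ gives 1 − 0.1 = 0.9
¬q: Łukasiewicz ¬ gives 1 − 0.4 = 0.6
(¬s → ¬q): min(1, 1 − 0.9 + 0.6) = 0.7
((¬s → ¬q) ∨ s) = max(0.7, 0.1) = 0.7
¬q: Łukasiewicz ¬ gives 1 − 0.4 = 0.6
¬p: Łukasiewicz ¬ gives 1 − 0.3 = 0.7
(¬q → ¬p): min(1, 1 − 0.6 + 0.7) = 1
((¬q → ¬p) → q): min(1, 1 − 1 + 0.4) = 0.4
(((¬s → ¬q) ∨ s) → ((¬q → ¬p) → q)): min(1, 1 − 0.7 + 0.4) = 0.7
((((¬q → ¬p) → q) → ((¬s → ¬q) ∨ s)) ∨ (((¬s → ¬q) ∨ s) → ((¬q → ¬p) → q))) = max(1, 0.7) = 1

1.00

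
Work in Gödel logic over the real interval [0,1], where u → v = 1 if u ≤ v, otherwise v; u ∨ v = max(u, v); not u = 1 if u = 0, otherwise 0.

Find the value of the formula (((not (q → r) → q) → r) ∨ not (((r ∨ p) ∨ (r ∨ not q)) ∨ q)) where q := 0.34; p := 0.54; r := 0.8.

0.80

(q → r): 0.34 ≤ 0.8, so result = 1
not (q → r): Gödel ¬ of 1 = 0 (operand ≠ 0)
(not (q → r) → q): 0 ≤ 0.34, so result = 1
((not (q → r) → q) → r): 1 > 0.8, so result = 0.8
(r ∨ p) = max(0.8, 0.54) = 0.8
not q: Gödel ¬ of 0.34 = 0 (operand ≠ 0)
(r ∨ not q) = max(0.8, 0) = 0.8
((r ∨ p) ∨ (r ∨ not q)) = max(0.8, 0.8) = 0.8
(((r ∨ p) ∨ (r ∨ not q)) ∨ q) = max(0.8, 0.34) = 0.8
not (((r ∨ p) ∨ (r ∨ not q)) ∨ q): Gödel ¬ of 0.8 = 0 (operand ≠ 0)
(((not (q → r) → q) → r) ∨ not (((r ∨ p) ∨ (r ∨ not q)) ∨ q)) = max(0.8, 0) = 0.8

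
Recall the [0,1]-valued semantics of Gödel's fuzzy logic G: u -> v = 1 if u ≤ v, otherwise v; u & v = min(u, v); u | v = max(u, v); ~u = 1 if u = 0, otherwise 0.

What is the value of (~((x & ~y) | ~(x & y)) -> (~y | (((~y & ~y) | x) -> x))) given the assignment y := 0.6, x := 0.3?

~y: Gödel ¬ of 0.6 = 0 (operand ≠ 0)
(x & ~y) = min(0.3, 0) = 0
(x & y) = min(0.3, 0.6) = 0.3
~(x & y): Gödel ¬ of 0.3 = 0 (operand ≠ 0)
((x & ~y) | ~(x & y)) = max(0, 0) = 0
~((x & ~y) | ~(x & y)): Gödel ¬ of 0 = 1 (operand is 0)
~y: Gödel ¬ of 0.6 = 0 (operand ≠ 0)
~y: Gödel ¬ of 0.6 = 0 (operand ≠ 0)
~y: Gödel ¬ of 0.6 = 0 (operand ≠ 0)
(~y & ~y) = min(0, 0) = 0
((~y & ~y) | x) = max(0, 0.3) = 0.3
(((~y & ~y) | x) -> x): 0.3 ≤ 0.3, so result = 1
(~y | (((~y & ~y) | x) -> x)) = max(0, 1) = 1
(~((x & ~y) | ~(x & y)) -> (~y | (((~y & ~y) | x) -> x))): 1 ≤ 1, so result = 1

1.00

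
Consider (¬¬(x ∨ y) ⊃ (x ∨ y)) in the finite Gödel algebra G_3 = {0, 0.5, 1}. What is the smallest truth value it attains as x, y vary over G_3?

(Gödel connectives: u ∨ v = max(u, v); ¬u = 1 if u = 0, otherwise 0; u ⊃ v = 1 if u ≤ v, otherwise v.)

0.50

The minimum is attained at x = 0, y = 0.5:
  (x ∨ y) = max(0, 0.5) = 0.5
  ¬(x ∨ y): Gödel ¬ of 0.5 = 0 (operand ≠ 0)
  ¬¬(x ∨ y): Gödel ¬ of 0 = 1 (operand is 0)
  (x ∨ y) = max(0, 0.5) = 0.5
  (¬¬(x ∨ y) ⊃ (x ∨ y)): 1 > 0.5, so result = 0.5
Checking all 9 assignments confirms none give a value below 0.50.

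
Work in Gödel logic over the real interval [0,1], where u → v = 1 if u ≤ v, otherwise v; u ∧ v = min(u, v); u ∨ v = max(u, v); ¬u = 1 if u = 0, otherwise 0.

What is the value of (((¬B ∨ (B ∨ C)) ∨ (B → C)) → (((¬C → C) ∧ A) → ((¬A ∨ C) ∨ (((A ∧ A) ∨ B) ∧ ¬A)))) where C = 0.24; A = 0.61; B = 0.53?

¬B: Gödel ¬ of 0.53 = 0 (operand ≠ 0)
(B ∨ C) = max(0.53, 0.24) = 0.53
(¬B ∨ (B ∨ C)) = max(0, 0.53) = 0.53
(B → C): 0.53 > 0.24, so result = 0.24
((¬B ∨ (B ∨ C)) ∨ (B → C)) = max(0.53, 0.24) = 0.53
¬C: Gödel ¬ of 0.24 = 0 (operand ≠ 0)
(¬C → C): 0 ≤ 0.24, so result = 1
((¬C → C) ∧ A) = min(1, 0.61) = 0.61
¬A: Gödel ¬ of 0.61 = 0 (operand ≠ 0)
(¬A ∨ C) = max(0, 0.24) = 0.24
(A ∧ A) = min(0.61, 0.61) = 0.61
((A ∧ A) ∨ B) = max(0.61, 0.53) = 0.61
¬A: Gödel ¬ of 0.61 = 0 (operand ≠ 0)
(((A ∧ A) ∨ B) ∧ ¬A) = min(0.61, 0) = 0
((¬A ∨ C) ∨ (((A ∧ A) ∨ B) ∧ ¬A)) = max(0.24, 0) = 0.24
(((¬C → C) ∧ A) → ((¬A ∨ C) ∨ (((A ∧ A) ∨ B) ∧ ¬A))): 0.61 > 0.24, so result = 0.24
(((¬B ∨ (B ∨ C)) ∨ (B → C)) → (((¬C → C) ∧ A) → ((¬A ∨ C) ∨ (((A ∧ A) ∨ B) ∧ ¬A)))): 0.53 > 0.24, so result = 0.24

0.24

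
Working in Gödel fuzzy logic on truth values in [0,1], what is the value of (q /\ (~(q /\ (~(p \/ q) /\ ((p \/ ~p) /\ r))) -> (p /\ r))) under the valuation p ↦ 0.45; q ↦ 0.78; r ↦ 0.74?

(p \/ q) = max(0.45, 0.78) = 0.78
~(p \/ q): Gödel ¬ of 0.78 = 0 (operand ≠ 0)
~p: Gödel ¬ of 0.45 = 0 (operand ≠ 0)
(p \/ ~p) = max(0.45, 0) = 0.45
((p \/ ~p) /\ r) = min(0.45, 0.74) = 0.45
(~(p \/ q) /\ ((p \/ ~p) /\ r)) = min(0, 0.45) = 0
(q /\ (~(p \/ q) /\ ((p \/ ~p) /\ r))) = min(0.78, 0) = 0
~(q /\ (~(p \/ q) /\ ((p \/ ~p) /\ r))): Gödel ¬ of 0 = 1 (operand is 0)
(p /\ r) = min(0.45, 0.74) = 0.45
(~(q /\ (~(p \/ q) /\ ((p \/ ~p) /\ r))) -> (p /\ r)): 1 > 0.45, so result = 0.45
(q /\ (~(q /\ (~(p \/ q) /\ ((p \/ ~p) /\ r))) -> (p /\ r))) = min(0.78, 0.45) = 0.45

0.45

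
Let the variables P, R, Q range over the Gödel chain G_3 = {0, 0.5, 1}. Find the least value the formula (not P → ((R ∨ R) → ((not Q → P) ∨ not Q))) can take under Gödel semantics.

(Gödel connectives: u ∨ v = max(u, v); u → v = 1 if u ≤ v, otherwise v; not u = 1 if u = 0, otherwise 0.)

Every assignment gives 1. For instance at P = 0, R = 0, Q = 0:
  not P: Gödel ¬ of 0 = 1 (operand is 0)
  (R ∨ R) = max(0, 0) = 0
  not Q: Gödel ¬ of 0 = 1 (operand is 0)
  (not Q → P): 1 > 0, so result = 0
  not Q: Gödel ¬ of 0 = 1 (operand is 0)
  ((not Q → P) ∨ not Q) = max(0, 1) = 1
  ((R ∨ R) → ((not Q → P) ∨ not Q)): 0 ≤ 1, so result = 1
  (not P → ((R ∨ R) → ((not Q → P) ∨ not Q))): 1 ≤ 1, so result = 1
All 27 assignments give value 1 — the formula is a G_3-tautology.

1.00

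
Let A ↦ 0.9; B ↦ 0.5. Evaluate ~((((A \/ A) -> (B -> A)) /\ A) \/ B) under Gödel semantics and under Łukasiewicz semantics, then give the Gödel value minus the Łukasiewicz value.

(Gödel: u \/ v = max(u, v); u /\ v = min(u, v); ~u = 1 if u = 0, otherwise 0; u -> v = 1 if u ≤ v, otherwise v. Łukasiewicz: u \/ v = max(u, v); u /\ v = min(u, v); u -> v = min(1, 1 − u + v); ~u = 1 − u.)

Gödel evaluation:
  (A \/ A) = max(0.9, 0.9) = 0.9
  (B -> A): 0.5 ≤ 0.9, so result = 1
  ((A \/ A) -> (B -> A)): 0.9 ≤ 1, so result = 1
  (((A \/ A) -> (B -> A)) /\ A) = min(1, 0.9) = 0.9
  ((((A \/ A) -> (B -> A)) /\ A) \/ B) = max(0.9, 0.5) = 0.9
  ~((((A \/ A) -> (B -> A)) /\ A) \/ B): Gödel ¬ of 0.9 = 0 (operand ≠ 0)
  Gödel value = 0
Łukasiewicz evaluation:
  (A \/ A) = max(0.9, 0.9) = 0.9
  (B -> A): min(1, 1 − 0.5 + 0.9) = 1
  ((A \/ A) -> (B -> A)): min(1, 1 − 0.9 + 1) = 1
  (((A \/ A) -> (B -> A)) /\ A) = min(1, 0.9) = 0.9
  ((((A \/ A) -> (B -> A)) /\ A) \/ B) = max(0.9, 0.5) = 0.9
  ~((((A \/ A) -> (B -> A)) /\ A) \/ B): Łukasiewicz ¬ gives 1 − 0.9 = 0.1
  Łukasiewicz value = 0.1
Difference: 0 − 0.1 = -0.10

-0.10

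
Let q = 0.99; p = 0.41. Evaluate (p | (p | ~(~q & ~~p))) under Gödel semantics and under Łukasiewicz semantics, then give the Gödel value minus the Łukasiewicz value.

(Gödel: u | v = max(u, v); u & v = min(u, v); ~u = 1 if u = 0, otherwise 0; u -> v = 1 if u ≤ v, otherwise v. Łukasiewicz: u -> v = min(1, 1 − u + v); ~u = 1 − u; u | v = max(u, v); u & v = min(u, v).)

Gödel evaluation:
  ~q: Gödel ¬ of 0.99 = 0 (operand ≠ 0)
  ~p: Gödel ¬ of 0.41 = 0 (operand ≠ 0)
  ~~p: Gödel ¬ of 0 = 1 (operand is 0)
  (~q & ~~p) = min(0, 1) = 0
  ~(~q & ~~p): Gödel ¬ of 0 = 1 (operand is 0)
  (p | ~(~q & ~~p)) = max(0.41, 1) = 1
  (p | (p | ~(~q & ~~p))) = max(0.41, 1) = 1
  Gödel value = 1
Łukasiewicz evaluation:
  ~q: Łukasiewicz ¬ gives 1 − 0.99 = 0.01
  ~p: Łukasiewicz ¬ gives 1 − 0.41 = 0.59
  ~~p: Łukasiewicz ¬ gives 1 − 0.59 = 0.41
  (~q & ~~p) = min(0.01, 0.41) = 0.01
  ~(~q & ~~p): Łukasiewicz ¬ gives 1 − 0.01 = 0.99
  (p | ~(~q & ~~p)) = max(0.41, 0.99) = 0.99
  (p | (p | ~(~q & ~~p))) = max(0.41, 0.99) = 0.99
  Łukasiewicz value = 0.99
Difference: 1 − 0.99 = 0.01

0.01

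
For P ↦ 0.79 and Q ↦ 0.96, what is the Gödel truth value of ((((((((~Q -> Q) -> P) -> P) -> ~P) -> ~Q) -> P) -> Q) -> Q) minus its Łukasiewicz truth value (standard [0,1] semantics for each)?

0.00

Gödel evaluation:
  ~Q: Gödel ¬ of 0.96 = 0 (operand ≠ 0)
  (~Q -> Q): 0 ≤ 0.96, so result = 1
  ((~Q -> Q) -> P): 1 > 0.79, so result = 0.79
  (((~Q -> Q) -> P) -> P): 0.79 ≤ 0.79, so result = 1
  ~P: Gödel ¬ of 0.79 = 0 (operand ≠ 0)
  ((((~Q -> Q) -> P) -> P) -> ~P): 1 > 0, so result = 0
  ~Q: Gödel ¬ of 0.96 = 0 (operand ≠ 0)
  (((((~Q -> Q) -> P) -> P) -> ~P) -> ~Q): 0 ≤ 0, so result = 1
  ((((((~Q -> Q) -> P) -> P) -> ~P) -> ~Q) -> P): 1 > 0.79, so result = 0.79
  (((((((~Q -> Q) -> P) -> P) -> ~P) -> ~Q) -> P) -> Q): 0.79 ≤ 0.96, so result = 1
  ((((((((~Q -> Q) -> P) -> P) -> ~P) -> ~Q) -> P) -> Q) -> Q): 1 > 0.96, so result = 0.96
  Gödel value = 0.96
Łukasiewicz evaluation:
  ~Q: Łukasiewicz ¬ gives 1 − 0.96 = 0.04
  (~Q -> Q): min(1, 1 − 0.04 + 0.96) = 1
  ((~Q -> Q) -> P): min(1, 1 − 1 + 0.79) = 0.79
  (((~Q -> Q) -> P) -> P): min(1, 1 − 0.79 + 0.79) = 1
  ~P: Łukasiewicz ¬ gives 1 − 0.79 = 0.21
  ((((~Q -> Q) -> P) -> P) -> ~P): min(1, 1 − 1 + 0.21) = 0.21
  ~Q: Łukasiewicz ¬ gives 1 − 0.96 = 0.04
  (((((~Q -> Q) -> P) -> P) -> ~P) -> ~Q): min(1, 1 − 0.21 + 0.04) = 0.83
  ((((((~Q -> Q) -> P) -> P) -> ~P) -> ~Q) -> P): min(1, 1 − 0.83 + 0.79) = 0.96
  (((((((~Q -> Q) -> P) -> P) -> ~P) -> ~Q) -> P) -> Q): min(1, 1 − 0.96 + 0.96) = 1
  ((((((((~Q -> Q) -> P) -> P) -> ~P) -> ~Q) -> P) -> Q) -> Q): min(1, 1 − 1 + 0.96) = 0.96
  Łukasiewicz value = 0.96
Difference: 0.96 − 0.96 = 0.00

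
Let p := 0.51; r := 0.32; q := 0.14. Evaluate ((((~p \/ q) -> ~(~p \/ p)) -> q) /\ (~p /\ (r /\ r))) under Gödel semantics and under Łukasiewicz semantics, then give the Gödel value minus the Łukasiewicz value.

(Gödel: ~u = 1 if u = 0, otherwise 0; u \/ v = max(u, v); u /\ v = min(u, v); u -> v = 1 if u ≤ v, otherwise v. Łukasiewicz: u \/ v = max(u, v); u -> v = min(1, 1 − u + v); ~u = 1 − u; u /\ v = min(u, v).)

Gödel evaluation:
  ~p: Gödel ¬ of 0.51 = 0 (operand ≠ 0)
  (~p \/ q) = max(0, 0.14) = 0.14
  ~p: Gödel ¬ of 0.51 = 0 (operand ≠ 0)
  (~p \/ p) = max(0, 0.51) = 0.51
  ~(~p \/ p): Gödel ¬ of 0.51 = 0 (operand ≠ 0)
  ((~p \/ q) -> ~(~p \/ p)): 0.14 > 0, so result = 0
  (((~p \/ q) -> ~(~p \/ p)) -> q): 0 ≤ 0.14, so result = 1
  ~p: Gödel ¬ of 0.51 = 0 (operand ≠ 0)
  (r /\ r) = min(0.32, 0.32) = 0.32
  (~p /\ (r /\ r)) = min(0, 0.32) = 0
  ((((~p \/ q) -> ~(~p \/ p)) -> q) /\ (~p /\ (r /\ r))) = min(1, 0) = 0
  Gödel value = 0
Łukasiewicz evaluation:
  ~p: Łukasiewicz ¬ gives 1 − 0.51 = 0.49
  (~p \/ q) = max(0.49, 0.14) = 0.49
  ~p: Łukasiewicz ¬ gives 1 − 0.51 = 0.49
  (~p \/ p) = max(0.49, 0.51) = 0.51
  ~(~p \/ p): Łukasiewicz ¬ gives 1 − 0.51 = 0.49
  ((~p \/ q) -> ~(~p \/ p)): min(1, 1 − 0.49 + 0.49) = 1
  (((~p \/ q) -> ~(~p \/ p)) -> q): min(1, 1 − 1 + 0.14) = 0.14
  ~p: Łukasiewicz ¬ gives 1 − 0.51 = 0.49
  (r /\ r) = min(0.32, 0.32) = 0.32
  (~p /\ (r /\ r)) = min(0.49, 0.32) = 0.32
  ((((~p \/ q) -> ~(~p \/ p)) -> q) /\ (~p /\ (r /\ r))) = min(0.14, 0.32) = 0.14
  Łukasiewicz value = 0.14
Difference: 0 − 0.14 = -0.14

-0.14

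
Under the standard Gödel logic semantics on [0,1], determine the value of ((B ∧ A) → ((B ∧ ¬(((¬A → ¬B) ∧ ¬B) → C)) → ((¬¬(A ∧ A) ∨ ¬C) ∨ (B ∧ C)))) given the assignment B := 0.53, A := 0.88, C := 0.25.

(B ∧ A) = min(0.53, 0.88) = 0.53
¬A: Gödel ¬ of 0.88 = 0 (operand ≠ 0)
¬B: Gödel ¬ of 0.53 = 0 (operand ≠ 0)
(¬A → ¬B): 0 ≤ 0, so result = 1
¬B: Gödel ¬ of 0.53 = 0 (operand ≠ 0)
((¬A → ¬B) ∧ ¬B) = min(1, 0) = 0
(((¬A → ¬B) ∧ ¬B) → C): 0 ≤ 0.25, so result = 1
¬(((¬A → ¬B) ∧ ¬B) → C): Gödel ¬ of 1 = 0 (operand ≠ 0)
(B ∧ ¬(((¬A → ¬B) ∧ ¬B) → C)) = min(0.53, 0) = 0
(A ∧ A) = min(0.88, 0.88) = 0.88
¬(A ∧ A): Gödel ¬ of 0.88 = 0 (operand ≠ 0)
¬¬(A ∧ A): Gödel ¬ of 0 = 1 (operand is 0)
¬C: Gödel ¬ of 0.25 = 0 (operand ≠ 0)
(¬¬(A ∧ A) ∨ ¬C) = max(1, 0) = 1
(B ∧ C) = min(0.53, 0.25) = 0.25
((¬¬(A ∧ A) ∨ ¬C) ∨ (B ∧ C)) = max(1, 0.25) = 1
((B ∧ ¬(((¬A → ¬B) ∧ ¬B) → C)) → ((¬¬(A ∧ A) ∨ ¬C) ∨ (B ∧ C))): 0 ≤ 1, so result = 1
((B ∧ A) → ((B ∧ ¬(((¬A → ¬B) ∧ ¬B) → C)) → ((¬¬(A ∧ A) ∨ ¬C) ∨ (B ∧ C)))): 0.53 ≤ 1, so result = 1

1.00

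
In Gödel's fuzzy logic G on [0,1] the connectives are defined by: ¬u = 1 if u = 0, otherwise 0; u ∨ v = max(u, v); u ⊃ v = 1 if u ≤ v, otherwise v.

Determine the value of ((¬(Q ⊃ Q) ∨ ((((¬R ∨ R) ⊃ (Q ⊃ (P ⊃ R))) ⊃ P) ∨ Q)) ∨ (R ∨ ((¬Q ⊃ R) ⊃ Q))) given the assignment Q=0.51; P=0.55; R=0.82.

0.82

(Q ⊃ Q): 0.51 ≤ 0.51, so result = 1
¬(Q ⊃ Q): Gödel ¬ of 1 = 0 (operand ≠ 0)
¬R: Gödel ¬ of 0.82 = 0 (operand ≠ 0)
(¬R ∨ R) = max(0, 0.82) = 0.82
(P ⊃ R): 0.55 ≤ 0.82, so result = 1
(Q ⊃ (P ⊃ R)): 0.51 ≤ 1, so result = 1
((¬R ∨ R) ⊃ (Q ⊃ (P ⊃ R))): 0.82 ≤ 1, so result = 1
(((¬R ∨ R) ⊃ (Q ⊃ (P ⊃ R))) ⊃ P): 1 > 0.55, so result = 0.55
((((¬R ∨ R) ⊃ (Q ⊃ (P ⊃ R))) ⊃ P) ∨ Q) = max(0.55, 0.51) = 0.55
(¬(Q ⊃ Q) ∨ ((((¬R ∨ R) ⊃ (Q ⊃ (P ⊃ R))) ⊃ P) ∨ Q)) = max(0, 0.55) = 0.55
¬Q: Gödel ¬ of 0.51 = 0 (operand ≠ 0)
(¬Q ⊃ R): 0 ≤ 0.82, so result = 1
((¬Q ⊃ R) ⊃ Q): 1 > 0.51, so result = 0.51
(R ∨ ((¬Q ⊃ R) ⊃ Q)) = max(0.82, 0.51) = 0.82
((¬(Q ⊃ Q) ∨ ((((¬R ∨ R) ⊃ (Q ⊃ (P ⊃ R))) ⊃ P) ∨ Q)) ∨ (R ∨ ((¬Q ⊃ R) ⊃ Q))) = max(0.55, 0.82) = 0.82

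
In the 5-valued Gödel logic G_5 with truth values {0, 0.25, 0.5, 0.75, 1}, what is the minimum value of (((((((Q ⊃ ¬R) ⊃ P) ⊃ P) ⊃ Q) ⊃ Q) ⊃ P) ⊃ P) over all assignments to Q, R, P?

0.25

The minimum is attained at Q = 0.25, R = 0.25, P = 0.25:
  ¬R: Gödel ¬ of 0.25 = 0 (operand ≠ 0)
  (Q ⊃ ¬R): 0.25 > 0, so result = 0
  ((Q ⊃ ¬R) ⊃ P): 0 ≤ 0.25, so result = 1
  (((Q ⊃ ¬R) ⊃ P) ⊃ P): 1 > 0.25, so result = 0.25
  ((((Q ⊃ ¬R) ⊃ P) ⊃ P) ⊃ Q): 0.25 ≤ 0.25, so result = 1
  (((((Q ⊃ ¬R) ⊃ P) ⊃ P) ⊃ Q) ⊃ Q): 1 > 0.25, so result = 0.25
  ((((((Q ⊃ ¬R) ⊃ P) ⊃ P) ⊃ Q) ⊃ Q) ⊃ P): 0.25 ≤ 0.25, so result = 1
  (((((((Q ⊃ ¬R) ⊃ P) ⊃ P) ⊃ Q) ⊃ Q) ⊃ P) ⊃ P): 1 > 0.25, so result = 0.25
Checking all 125 assignments confirms none give a value below 0.25.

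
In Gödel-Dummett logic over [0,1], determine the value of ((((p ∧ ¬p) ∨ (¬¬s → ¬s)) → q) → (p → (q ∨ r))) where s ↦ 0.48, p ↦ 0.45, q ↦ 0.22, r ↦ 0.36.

¬p: Gödel ¬ of 0.45 = 0 (operand ≠ 0)
(p ∧ ¬p) = min(0.45, 0) = 0
¬s: Gödel ¬ of 0.48 = 0 (operand ≠ 0)
¬¬s: Gödel ¬ of 0 = 1 (operand is 0)
¬s: Gödel ¬ of 0.48 = 0 (operand ≠ 0)
(¬¬s → ¬s): 1 > 0, so result = 0
((p ∧ ¬p) ∨ (¬¬s → ¬s)) = max(0, 0) = 0
(((p ∧ ¬p) ∨ (¬¬s → ¬s)) → q): 0 ≤ 0.22, so result = 1
(q ∨ r) = max(0.22, 0.36) = 0.36
(p → (q ∨ r)): 0.45 > 0.36, so result = 0.36
((((p ∧ ¬p) ∨ (¬¬s → ¬s)) → q) → (p → (q ∨ r))): 1 > 0.36, so result = 0.36

0.36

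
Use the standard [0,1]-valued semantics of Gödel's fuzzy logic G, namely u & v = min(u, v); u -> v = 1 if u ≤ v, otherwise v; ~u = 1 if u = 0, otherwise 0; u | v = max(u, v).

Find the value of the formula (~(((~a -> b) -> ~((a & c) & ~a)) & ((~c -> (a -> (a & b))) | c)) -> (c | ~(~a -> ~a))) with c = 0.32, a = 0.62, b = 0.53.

1.00

~a: Gödel ¬ of 0.62 = 0 (operand ≠ 0)
(~a -> b): 0 ≤ 0.53, so result = 1
(a & c) = min(0.62, 0.32) = 0.32
~a: Gödel ¬ of 0.62 = 0 (operand ≠ 0)
((a & c) & ~a) = min(0.32, 0) = 0
~((a & c) & ~a): Gödel ¬ of 0 = 1 (operand is 0)
((~a -> b) -> ~((a & c) & ~a)): 1 ≤ 1, so result = 1
~c: Gödel ¬ of 0.32 = 0 (operand ≠ 0)
(a & b) = min(0.62, 0.53) = 0.53
(a -> (a & b)): 0.62 > 0.53, so result = 0.53
(~c -> (a -> (a & b))): 0 ≤ 0.53, so result = 1
((~c -> (a -> (a & b))) | c) = max(1, 0.32) = 1
(((~a -> b) -> ~((a & c) & ~a)) & ((~c -> (a -> (a & b))) | c)) = min(1, 1) = 1
~(((~a -> b) -> ~((a & c) & ~a)) & ((~c -> (a -> (a & b))) | c)): Gödel ¬ of 1 = 0 (operand ≠ 0)
~a: Gödel ¬ of 0.62 = 0 (operand ≠ 0)
~a: Gödel ¬ of 0.62 = 0 (operand ≠ 0)
(~a -> ~a): 0 ≤ 0, so result = 1
~(~a -> ~a): Gödel ¬ of 1 = 0 (operand ≠ 0)
(c | ~(~a -> ~a)) = max(0.32, 0) = 0.32
(~(((~a -> b) -> ~((a & c) & ~a)) & ((~c -> (a -> (a & b))) | c)) -> (c | ~(~a -> ~a))): 0 ≤ 0.32, so result = 1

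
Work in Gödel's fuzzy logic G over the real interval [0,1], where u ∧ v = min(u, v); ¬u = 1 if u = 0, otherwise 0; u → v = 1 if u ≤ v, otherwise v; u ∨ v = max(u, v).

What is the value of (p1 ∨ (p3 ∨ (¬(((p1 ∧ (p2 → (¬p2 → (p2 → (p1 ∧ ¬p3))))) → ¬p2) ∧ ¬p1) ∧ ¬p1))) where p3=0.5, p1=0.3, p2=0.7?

0.50

¬p2: Gödel ¬ of 0.7 = 0 (operand ≠ 0)
¬p3: Gödel ¬ of 0.5 = 0 (operand ≠ 0)
(p1 ∧ ¬p3) = min(0.3, 0) = 0
(p2 → (p1 ∧ ¬p3)): 0.7 > 0, so result = 0
(¬p2 → (p2 → (p1 ∧ ¬p3))): 0 ≤ 0, so result = 1
(p2 → (¬p2 → (p2 → (p1 ∧ ¬p3)))): 0.7 ≤ 1, so result = 1
(p1 ∧ (p2 → (¬p2 → (p2 → (p1 ∧ ¬p3))))) = min(0.3, 1) = 0.3
¬p2: Gödel ¬ of 0.7 = 0 (operand ≠ 0)
((p1 ∧ (p2 → (¬p2 → (p2 → (p1 ∧ ¬p3))))) → ¬p2): 0.3 > 0, so result = 0
¬p1: Gödel ¬ of 0.3 = 0 (operand ≠ 0)
(((p1 ∧ (p2 → (¬p2 → (p2 → (p1 ∧ ¬p3))))) → ¬p2) ∧ ¬p1) = min(0, 0) = 0
¬(((p1 ∧ (p2 → (¬p2 → (p2 → (p1 ∧ ¬p3))))) → ¬p2) ∧ ¬p1): Gödel ¬ of 0 = 1 (operand is 0)
¬p1: Gödel ¬ of 0.3 = 0 (operand ≠ 0)
(¬(((p1 ∧ (p2 → (¬p2 → (p2 → (p1 ∧ ¬p3))))) → ¬p2) ∧ ¬p1) ∧ ¬p1) = min(1, 0) = 0
(p3 ∨ (¬(((p1 ∧ (p2 → (¬p2 → (p2 → (p1 ∧ ¬p3))))) → ¬p2) ∧ ¬p1) ∧ ¬p1)) = max(0.5, 0) = 0.5
(p1 ∨ (p3 ∨ (¬(((p1 ∧ (p2 → (¬p2 → (p2 → (p1 ∧ ¬p3))))) → ¬p2) ∧ ¬p1) ∧ ¬p1))) = max(0.3, 0.5) = 0.5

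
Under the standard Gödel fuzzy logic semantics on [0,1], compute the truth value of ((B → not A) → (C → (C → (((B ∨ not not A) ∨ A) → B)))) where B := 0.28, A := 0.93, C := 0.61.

1.00

not A: Gödel ¬ of 0.93 = 0 (operand ≠ 0)
(B → not A): 0.28 > 0, so result = 0
not A: Gödel ¬ of 0.93 = 0 (operand ≠ 0)
not not A: Gödel ¬ of 0 = 1 (operand is 0)
(B ∨ not not A) = max(0.28, 1) = 1
((B ∨ not not A) ∨ A) = max(1, 0.93) = 1
(((B ∨ not not A) ∨ A) → B): 1 > 0.28, so result = 0.28
(C → (((B ∨ not not A) ∨ A) → B)): 0.61 > 0.28, so result = 0.28
(C → (C → (((B ∨ not not A) ∨ A) → B))): 0.61 > 0.28, so result = 0.28
((B → not A) → (C → (C → (((B ∨ not not A) ∨ A) → B)))): 0 ≤ 0.28, so result = 1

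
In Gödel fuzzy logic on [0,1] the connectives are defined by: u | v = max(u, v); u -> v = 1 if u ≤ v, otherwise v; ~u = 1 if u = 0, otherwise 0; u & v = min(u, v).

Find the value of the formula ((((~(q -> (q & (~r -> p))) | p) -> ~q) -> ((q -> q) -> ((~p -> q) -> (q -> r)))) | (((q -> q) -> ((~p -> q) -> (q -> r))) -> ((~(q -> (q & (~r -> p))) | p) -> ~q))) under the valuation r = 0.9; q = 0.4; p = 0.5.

~r: Gödel ¬ of 0.9 = 0 (operand ≠ 0)
(~r -> p): 0 ≤ 0.5, so result = 1
(q & (~r -> p)) = min(0.4, 1) = 0.4
(q -> (q & (~r -> p))): 0.4 ≤ 0.4, so result = 1
~(q -> (q & (~r -> p))): Gödel ¬ of 1 = 0 (operand ≠ 0)
(~(q -> (q & (~r -> p))) | p) = max(0, 0.5) = 0.5
~q: Gödel ¬ of 0.4 = 0 (operand ≠ 0)
((~(q -> (q & (~r -> p))) | p) -> ~q): 0.5 > 0, so result = 0
(q -> q): 0.4 ≤ 0.4, so result = 1
~p: Gödel ¬ of 0.5 = 0 (operand ≠ 0)
(~p -> q): 0 ≤ 0.4, so result = 1
(q -> r): 0.4 ≤ 0.9, so result = 1
((~p -> q) -> (q -> r)): 1 ≤ 1, so result = 1
((q -> q) -> ((~p -> q) -> (q -> r))): 1 ≤ 1, so result = 1
(((~(q -> (q & (~r -> p))) | p) -> ~q) -> ((q -> q) -> ((~p -> q) -> (q -> r)))): 0 ≤ 1, so result = 1
(q -> q): 0.4 ≤ 0.4, so result = 1
~p: Gödel ¬ of 0.5 = 0 (operand ≠ 0)
(~p -> q): 0 ≤ 0.4, so result = 1
(q -> r): 0.4 ≤ 0.9, so result = 1
((~p -> q) -> (q -> r)): 1 ≤ 1, so result = 1
((q -> q) -> ((~p -> q) -> (q -> r))): 1 ≤ 1, so result = 1
~r: Gödel ¬ of 0.9 = 0 (operand ≠ 0)
(~r -> p): 0 ≤ 0.5, so result = 1
(q & (~r -> p)) = min(0.4, 1) = 0.4
(q -> (q & (~r -> p))): 0.4 ≤ 0.4, so result = 1
~(q -> (q & (~r -> p))): Gödel ¬ of 1 = 0 (operand ≠ 0)
(~(q -> (q & (~r -> p))) | p) = max(0, 0.5) = 0.5
~q: Gödel ¬ of 0.4 = 0 (operand ≠ 0)
((~(q -> (q & (~r -> p))) | p) -> ~q): 0.5 > 0, so result = 0
(((q -> q) -> ((~p -> q) -> (q -> r))) -> ((~(q -> (q & (~r -> p))) | p) -> ~q)): 1 > 0, so result = 0
((((~(q -> (q & (~r -> p))) | p) -> ~q) -> ((q -> q) -> ((~p -> q) -> (q -> r)))) | (((q -> q) -> ((~p -> q) -> (q -> r))) -> ((~(q -> (q & (~r -> p))) | p) -> ~q))) = max(1, 0) = 1

1.00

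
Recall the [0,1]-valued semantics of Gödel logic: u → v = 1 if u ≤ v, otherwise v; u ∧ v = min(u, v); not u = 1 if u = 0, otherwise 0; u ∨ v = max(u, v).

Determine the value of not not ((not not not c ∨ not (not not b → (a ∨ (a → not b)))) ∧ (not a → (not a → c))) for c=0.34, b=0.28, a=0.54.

0.00

not c: Gödel ¬ of 0.34 = 0 (operand ≠ 0)
not not c: Gödel ¬ of 0 = 1 (operand is 0)
not not not c: Gödel ¬ of 1 = 0 (operand ≠ 0)
not b: Gödel ¬ of 0.28 = 0 (operand ≠ 0)
not not b: Gödel ¬ of 0 = 1 (operand is 0)
not b: Gödel ¬ of 0.28 = 0 (operand ≠ 0)
(a → not b): 0.54 > 0, so result = 0
(a ∨ (a → not b)) = max(0.54, 0) = 0.54
(not not b → (a ∨ (a → not b))): 1 > 0.54, so result = 0.54
not (not not b → (a ∨ (a → not b))): Gödel ¬ of 0.54 = 0 (operand ≠ 0)
(not not not c ∨ not (not not b → (a ∨ (a → not b)))) = max(0, 0) = 0
not a: Gödel ¬ of 0.54 = 0 (operand ≠ 0)
not a: Gödel ¬ of 0.54 = 0 (operand ≠ 0)
(not a → c): 0 ≤ 0.34, so result = 1
(not a → (not a → c)): 0 ≤ 1, so result = 1
((not not not c ∨ not (not not b → (a ∨ (a → not b)))) ∧ (not a → (not a → c))) = min(0, 1) = 0
not ((not not not c ∨ not (not not b → (a ∨ (a → not b)))) ∧ (not a → (not a → c))): Gödel ¬ of 0 = 1 (operand is 0)
not not ((not not not c ∨ not (not not b → (a ∨ (a → not b)))) ∧ (not a → (not a → c))): Gödel ¬ of 1 = 0 (operand ≠ 0)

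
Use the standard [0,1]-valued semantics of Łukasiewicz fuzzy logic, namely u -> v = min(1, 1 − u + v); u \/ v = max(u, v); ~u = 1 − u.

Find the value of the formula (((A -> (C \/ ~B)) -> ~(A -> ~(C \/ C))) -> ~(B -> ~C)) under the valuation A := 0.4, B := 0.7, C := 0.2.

0.90

~B: Łukasiewicz ¬ gives 1 − 0.7 = 0.3
(C \/ ~B) = max(0.2, 0.3) = 0.3
(A -> (C \/ ~B)): min(1, 1 − 0.4 + 0.3) = 0.9
(C \/ C) = max(0.2, 0.2) = 0.2
~(C \/ C): Łukasiewicz ¬ gives 1 − 0.2 = 0.8
(A -> ~(C \/ C)): min(1, 1 − 0.4 + 0.8) = 1
~(A -> ~(C \/ C)): Łukasiewicz ¬ gives 1 − 1 = 0
((A -> (C \/ ~B)) -> ~(A -> ~(C \/ C))): min(1, 1 − 0.9 + 0) = 0.1
~C: Łukasiewicz ¬ gives 1 − 0.2 = 0.8
(B -> ~C): min(1, 1 − 0.7 + 0.8) = 1
~(B -> ~C): Łukasiewicz ¬ gives 1 − 1 = 0
(((A -> (C \/ ~B)) -> ~(A -> ~(C \/ C))) -> ~(B -> ~C)): min(1, 1 − 0.1 + 0) = 0.9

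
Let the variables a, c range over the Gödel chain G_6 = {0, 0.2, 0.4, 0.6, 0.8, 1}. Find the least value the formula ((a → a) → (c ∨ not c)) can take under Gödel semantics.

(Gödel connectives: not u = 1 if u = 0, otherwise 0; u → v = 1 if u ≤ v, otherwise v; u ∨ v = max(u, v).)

0.20

The minimum is attained at a = 0, c = 0.2:
  (a → a): 0 ≤ 0, so result = 1
  not c: Gödel ¬ of 0.2 = 0 (operand ≠ 0)
  (c ∨ not c) = max(0.2, 0) = 0.2
  ((a → a) → (c ∨ not c)): 1 > 0.2, so result = 0.2
Checking all 36 assignments confirms none give a value below 0.20.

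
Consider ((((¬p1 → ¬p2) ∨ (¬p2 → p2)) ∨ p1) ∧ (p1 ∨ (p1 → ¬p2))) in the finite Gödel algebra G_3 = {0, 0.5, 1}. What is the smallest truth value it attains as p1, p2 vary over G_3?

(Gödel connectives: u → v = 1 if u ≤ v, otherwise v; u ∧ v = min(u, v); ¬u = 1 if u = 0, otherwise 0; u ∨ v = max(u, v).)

The minimum is attained at p1 = 0.5, p2 = 0.5:
  ¬p1: Gödel ¬ of 0.5 = 0 (operand ≠ 0)
  ¬p2: Gödel ¬ of 0.5 = 0 (operand ≠ 0)
  (¬p1 → ¬p2): 0 ≤ 0, so result = 1
  ¬p2: Gödel ¬ of 0.5 = 0 (operand ≠ 0)
  (¬p2 → p2): 0 ≤ 0.5, so result = 1
  ((¬p1 → ¬p2) ∨ (¬p2 → p2)) = max(1, 1) = 1
  (((¬p1 → ¬p2) ∨ (¬p2 → p2)) ∨ p1) = max(1, 0.5) = 1
  ¬p2: Gödel ¬ of 0.5 = 0 (operand ≠ 0)
  (p1 → ¬p2): 0.5 > 0, so result = 0
  (p1 ∨ (p1 → ¬p2)) = max(0.5, 0) = 0.5
  ((((¬p1 → ¬p2) ∨ (¬p2 → p2)) ∨ p1) ∧ (p1 ∨ (p1 → ¬p2))) = min(1, 0.5) = 0.5
Checking all 9 assignments confirms none give a value below 0.50.

0.50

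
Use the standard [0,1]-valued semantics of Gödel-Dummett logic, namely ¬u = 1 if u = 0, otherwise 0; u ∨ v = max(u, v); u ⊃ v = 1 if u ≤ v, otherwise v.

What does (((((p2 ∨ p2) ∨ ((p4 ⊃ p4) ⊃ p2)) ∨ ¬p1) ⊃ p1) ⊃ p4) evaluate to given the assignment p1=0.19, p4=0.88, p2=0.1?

0.88

(p2 ∨ p2) = max(0.1, 0.1) = 0.1
(p4 ⊃ p4): 0.88 ≤ 0.88, so result = 1
((p4 ⊃ p4) ⊃ p2): 1 > 0.1, so result = 0.1
((p2 ∨ p2) ∨ ((p4 ⊃ p4) ⊃ p2)) = max(0.1, 0.1) = 0.1
¬p1: Gödel ¬ of 0.19 = 0 (operand ≠ 0)
(((p2 ∨ p2) ∨ ((p4 ⊃ p4) ⊃ p2)) ∨ ¬p1) = max(0.1, 0) = 0.1
((((p2 ∨ p2) ∨ ((p4 ⊃ p4) ⊃ p2)) ∨ ¬p1) ⊃ p1): 0.1 ≤ 0.19, so result = 1
(((((p2 ∨ p2) ∨ ((p4 ⊃ p4) ⊃ p2)) ∨ ¬p1) ⊃ p1) ⊃ p4): 1 > 0.88, so result = 0.88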